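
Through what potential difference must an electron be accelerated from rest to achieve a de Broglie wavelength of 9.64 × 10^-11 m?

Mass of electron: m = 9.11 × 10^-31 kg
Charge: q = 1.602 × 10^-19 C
162 V

From λ = h/√(2mqV), we solve for V:

λ² = h²/(2mqV)
V = h²/(2mqλ²)
V = (6.626 × 10^-34 J·s)² / (2 × 9.11 × 10^-31 kg × 1.602 × 10^-19 C × (9.64 × 10^-11 m)²)
V = 162 V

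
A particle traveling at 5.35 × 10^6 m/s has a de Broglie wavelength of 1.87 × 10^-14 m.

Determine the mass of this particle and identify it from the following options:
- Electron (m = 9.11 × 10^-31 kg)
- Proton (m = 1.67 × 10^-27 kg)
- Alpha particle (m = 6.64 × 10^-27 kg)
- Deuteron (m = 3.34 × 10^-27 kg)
The particle is an alpha particle.

From λ = h/(mv), solve for mass:

m = h/(λv)
m = (6.626 × 10^-34 J·s) / (1.87 × 10^-14 m × 5.35 × 10^6 m/s)
m = 6.62 × 10^-27 kg

Comparing with the listed masses, this is closest to an alpha particle.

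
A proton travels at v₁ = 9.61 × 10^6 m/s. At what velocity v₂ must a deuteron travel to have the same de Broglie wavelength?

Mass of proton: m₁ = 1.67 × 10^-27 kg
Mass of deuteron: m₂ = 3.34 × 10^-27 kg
v₂ = 4.80 × 10^6 m/s

For equal de Broglie wavelengths: λ₁ = λ₂

h/(m₁v₁) = h/(m₂v₂)
m₁v₁ = m₂v₂
v₂ = v₁ · (m₁/m₂)

v₂ = 9.61 × 10^6 m/s × (1.67 × 10^-27 kg / 3.34 × 10^-27 kg)
v₂ = 4.80 × 10^6 m/s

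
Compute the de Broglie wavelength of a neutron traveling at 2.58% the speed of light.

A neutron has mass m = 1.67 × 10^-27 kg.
5.13 × 10^-14 m

Using the de Broglie relation λ = h/(mv):

v = 2.58% × c = 7.735 × 10^6 m/s

λ = h/(mv)
λ = (6.626 × 10^-34 J·s) / (1.67 × 10^-27 kg × 7.735 × 10^6 m/s)
λ = 5.13 × 10^-14 m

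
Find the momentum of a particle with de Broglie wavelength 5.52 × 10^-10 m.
1.20 × 10^-24 kg·m/s

From the de Broglie relation λ = h/p, we solve for p:

p = h/λ
p = (6.626 × 10^-34 J·s) / (5.52 × 10^-10 m)
p = 1.20 × 10^-24 kg·m/s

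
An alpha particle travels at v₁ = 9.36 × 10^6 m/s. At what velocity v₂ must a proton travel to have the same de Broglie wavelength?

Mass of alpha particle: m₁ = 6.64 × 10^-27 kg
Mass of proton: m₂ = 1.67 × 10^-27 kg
v₂ = 3.72 × 10^7 m/s

For equal de Broglie wavelengths: λ₁ = λ₂

h/(m₁v₁) = h/(m₂v₂)
m₁v₁ = m₂v₂
v₂ = v₁ · (m₁/m₂)

v₂ = 9.36 × 10^6 m/s × (6.64 × 10^-27 kg / 1.67 × 10^-27 kg)
v₂ = 3.72 × 10^7 m/s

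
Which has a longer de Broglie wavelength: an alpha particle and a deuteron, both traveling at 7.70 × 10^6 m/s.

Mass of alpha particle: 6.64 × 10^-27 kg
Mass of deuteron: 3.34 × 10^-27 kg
The deuteron has the longer wavelength.

Using λ = h/(mv), since both particles have the same velocity, the wavelength depends only on mass.

For alpha particle: λ₁ = h/(m₁v) = 1.30 × 10^-14 m
For deuteron: λ₂ = h/(m₂v) = 2.58 × 10^-14 m

Since λ ∝ 1/m at constant velocity, the lighter particle has the longer wavelength.

The deuteron has the longer de Broglie wavelength.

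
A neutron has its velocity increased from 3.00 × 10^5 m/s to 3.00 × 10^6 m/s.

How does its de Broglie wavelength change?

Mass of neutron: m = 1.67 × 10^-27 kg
The wavelength decreases by a factor of 10.

Using λ = h/(mv):

Initial wavelength: λ₁ = h/(mv₁) = 1.32 × 10^-12 m
Final wavelength: λ₂ = h/(mv₂) = 1.32 × 10^-13 m

Since λ ∝ 1/v, when velocity increases by a factor of 10, the wavelength decreases by a factor of 10.

λ₂/λ₁ = v₁/v₂ = 1/10

The wavelength decreases by a factor of 10.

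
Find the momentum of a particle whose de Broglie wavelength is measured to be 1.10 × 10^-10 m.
6.02 × 10^-24 kg·m/s

From the de Broglie relation λ = h/p, we solve for p:

p = h/λ
p = (6.626 × 10^-34 J·s) / (1.10 × 10^-10 m)
p = 6.02 × 10^-24 kg·m/s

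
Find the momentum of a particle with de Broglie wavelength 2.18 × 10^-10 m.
3.04 × 10^-24 kg·m/s

From the de Broglie relation λ = h/p, we solve for p:

p = h/λ
p = (6.626 × 10^-34 J·s) / (2.18 × 10^-10 m)
p = 3.04 × 10^-24 kg·m/s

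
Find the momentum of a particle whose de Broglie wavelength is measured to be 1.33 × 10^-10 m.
4.98 × 10^-24 kg·m/s

From the de Broglie relation λ = h/p, we solve for p:

p = h/λ
p = (6.626 × 10^-34 J·s) / (1.33 × 10^-10 m)
p = 4.98 × 10^-24 kg·m/s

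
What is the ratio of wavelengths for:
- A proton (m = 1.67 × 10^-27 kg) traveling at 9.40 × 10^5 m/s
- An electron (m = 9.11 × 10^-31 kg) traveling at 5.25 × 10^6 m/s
λ₁/λ₂ = 3.05 × 10^-3

Using λ = h/(mv):

λ₁ = h/(m₁v₁) = 4.22 × 10^-13 m
λ₂ = h/(m₂v₂) = 1.39 × 10^-10 m

Ratio λ₁/λ₂ = (m₂v₂)/(m₁v₁)
         = (9.11 × 10^-31 kg × 5.25 × 10^6 m/s) / (1.67 × 10^-27 kg × 9.40 × 10^5 m/s)
         = 3.05 × 10^-3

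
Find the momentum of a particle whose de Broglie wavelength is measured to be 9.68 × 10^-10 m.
6.85 × 10^-25 kg·m/s

From the de Broglie relation λ = h/p, we solve for p:

p = h/λ
p = (6.626 × 10^-34 J·s) / (9.68 × 10^-10 m)
p = 6.85 × 10^-25 kg·m/s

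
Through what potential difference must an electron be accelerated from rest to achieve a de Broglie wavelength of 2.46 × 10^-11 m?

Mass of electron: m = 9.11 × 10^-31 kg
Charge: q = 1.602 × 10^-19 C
2.49 × 10^3 V

From λ = h/√(2mqV), we solve for V:

λ² = h²/(2mqV)
V = h²/(2mqλ²)
V = (6.626 × 10^-34 J·s)² / (2 × 9.11 × 10^-31 kg × 1.602 × 10^-19 C × (2.46 × 10^-11 m)²)
V = 2.49 × 10^3 V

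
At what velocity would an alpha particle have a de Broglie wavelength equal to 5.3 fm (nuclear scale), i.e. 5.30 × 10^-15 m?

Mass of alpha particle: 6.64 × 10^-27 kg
1.88 × 10^7 m/s

From λ = h/(mv), solve for v:

v = h/(mλ)
v = (6.626 × 10^-34 J·s) / (6.64 × 10^-27 kg × 5.30 × 10^-15 m)
v = 1.88 × 10^7 m/s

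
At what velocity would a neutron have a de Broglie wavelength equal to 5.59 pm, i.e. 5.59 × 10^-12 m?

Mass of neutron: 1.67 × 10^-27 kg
7.10 × 10^4 m/s

From λ = h/(mv), solve for v:

v = h/(mλ)
v = (6.626 × 10^-34 J·s) / (1.67 × 10^-27 kg × 5.59 × 10^-12 m)
v = 7.10 × 10^4 m/s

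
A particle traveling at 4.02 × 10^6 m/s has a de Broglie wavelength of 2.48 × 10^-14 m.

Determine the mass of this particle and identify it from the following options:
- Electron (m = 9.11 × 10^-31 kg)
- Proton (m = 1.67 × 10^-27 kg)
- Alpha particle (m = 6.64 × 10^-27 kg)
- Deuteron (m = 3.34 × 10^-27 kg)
The particle is an alpha particle.

From λ = h/(mv), solve for mass:

m = h/(λv)
m = (6.626 × 10^-34 J·s) / (2.48 × 10^-14 m × 4.02 × 10^6 m/s)
m = 6.65 × 10^-27 kg

Comparing with the listed masses, this is closest to an alpha particle.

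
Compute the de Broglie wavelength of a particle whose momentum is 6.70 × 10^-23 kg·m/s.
9.89 × 10^-12 m

Using the de Broglie relation λ = h/p:

λ = h/p
λ = (6.626 × 10^-34 J·s) / (6.70 × 10^-23 kg·m/s)
λ = 9.89 × 10^-12 m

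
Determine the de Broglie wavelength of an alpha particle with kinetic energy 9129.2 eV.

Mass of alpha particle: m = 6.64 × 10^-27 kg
1.50 × 10^-13 m

Using λ = h/√(2mKE):

First convert KE to Joules: KE = 9129.2 eV = 1.463 × 10^-15 J

λ = h/√(2mKE)
λ = (6.626 × 10^-34 J·s) / √(2 × 6.64 × 10^-27 kg × 1.463 × 10^-15 J)
λ = 1.50 × 10^-13 m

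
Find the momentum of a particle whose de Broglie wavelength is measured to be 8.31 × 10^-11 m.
7.97 × 10^-24 kg·m/s

From the de Broglie relation λ = h/p, we solve for p:

p = h/λ
p = (6.626 × 10^-34 J·s) / (8.31 × 10^-11 m)
p = 7.97 × 10^-24 kg·m/s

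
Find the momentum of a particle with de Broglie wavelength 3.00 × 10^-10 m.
2.21 × 10^-24 kg·m/s

From the de Broglie relation λ = h/p, we solve for p:

p = h/λ
p = (6.626 × 10^-34 J·s) / (3.00 × 10^-10 m)
p = 2.21 × 10^-24 kg·m/s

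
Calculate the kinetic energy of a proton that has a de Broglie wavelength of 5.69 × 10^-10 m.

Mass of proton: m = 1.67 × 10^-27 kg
4.06 × 10^-22 J (or 2.53 × 10^-3 eV)

From λ = h/√(2mKE), we solve for KE:

λ² = h²/(2mKE)
KE = h²/(2mλ²)
KE = (6.626 × 10^-34 J·s)² / (2 × 1.67 × 10^-27 kg × (5.69 × 10^-10 m)²)
KE = 4.06 × 10^-22 J
KE = 2.53 × 10^-3 eV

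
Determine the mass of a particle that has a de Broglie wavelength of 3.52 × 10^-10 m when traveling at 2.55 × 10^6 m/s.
7.38 × 10^-31 kg

From the de Broglie relation λ = h/(mv), we solve for m:

m = h/(λv)
m = (6.626 × 10^-34 J·s) / (3.52 × 10^-10 m × 2.55 × 10^6 m/s)
m = 7.38 × 10^-31 kg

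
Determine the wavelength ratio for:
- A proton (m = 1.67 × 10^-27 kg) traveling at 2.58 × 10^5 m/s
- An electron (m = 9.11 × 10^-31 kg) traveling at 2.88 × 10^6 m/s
λ₁/λ₂ = 6.09 × 10^-3

Using λ = h/(mv):

λ₁ = h/(m₁v₁) = 1.54 × 10^-12 m
λ₂ = h/(m₂v₂) = 2.53 × 10^-10 m

Ratio λ₁/λ₂ = (m₂v₂)/(m₁v₁)
         = (9.11 × 10^-31 kg × 2.88 × 10^6 m/s) / (1.67 × 10^-27 kg × 2.58 × 10^5 m/s)
         = 6.09 × 10^-3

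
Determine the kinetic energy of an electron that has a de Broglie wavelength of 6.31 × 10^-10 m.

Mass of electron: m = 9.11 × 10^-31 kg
6.05 × 10^-19 J (or 3.78 eV)

From λ = h/√(2mKE), we solve for KE:

λ² = h²/(2mKE)
KE = h²/(2mλ²)
KE = (6.626 × 10^-34 J·s)² / (2 × 9.11 × 10^-31 kg × (6.31 × 10^-10 m)²)
KE = 6.05 × 10^-19 J
KE = 3.78 eV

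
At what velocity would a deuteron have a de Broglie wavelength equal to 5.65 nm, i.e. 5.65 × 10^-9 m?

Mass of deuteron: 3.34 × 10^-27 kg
3.51 × 10^1 m/s

From λ = h/(mv), solve for v:

v = h/(mλ)
v = (6.626 × 10^-34 J·s) / (3.34 × 10^-27 kg × 5.65 × 10^-9 m)
v = 3.51 × 10^1 m/s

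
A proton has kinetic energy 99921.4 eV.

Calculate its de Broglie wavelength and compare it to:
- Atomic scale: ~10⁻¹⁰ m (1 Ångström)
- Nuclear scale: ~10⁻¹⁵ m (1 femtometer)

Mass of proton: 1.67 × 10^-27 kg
λ = 9.06 × 10^-14 m, which is between nuclear and atomic scales.

Using λ = h/√(2mKE):

KE = 99921.4 eV = 1.601 × 10^-14 J

λ = h/√(2mKE)
λ = (6.626 × 10^-34 J·s) / √(2 × 1.67 × 10^-27 kg × 1.601 × 10^-14 J)
λ = 9.06 × 10^-14 m

Comparison:
- Atomic scale (10⁻¹⁰ m): λ is 0.00091× this size
- Nuclear scale (10⁻¹⁵ m): λ is 91× this size

The wavelength is between nuclear and atomic scales.

This wavelength is appropriate for probing atomic structure but too large for nuclear physics experiments.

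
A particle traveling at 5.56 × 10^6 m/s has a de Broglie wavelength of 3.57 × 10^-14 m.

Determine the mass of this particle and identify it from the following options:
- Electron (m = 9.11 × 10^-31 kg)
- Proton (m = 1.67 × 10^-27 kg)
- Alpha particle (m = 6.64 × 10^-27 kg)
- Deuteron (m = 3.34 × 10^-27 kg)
The particle is a deuteron.

From λ = h/(mv), solve for mass:

m = h/(λv)
m = (6.626 × 10^-34 J·s) / (3.57 × 10^-14 m × 5.56 × 10^6 m/s)
m = 3.34 × 10^-27 kg

Comparing with the listed masses, this is closest to a deuteron.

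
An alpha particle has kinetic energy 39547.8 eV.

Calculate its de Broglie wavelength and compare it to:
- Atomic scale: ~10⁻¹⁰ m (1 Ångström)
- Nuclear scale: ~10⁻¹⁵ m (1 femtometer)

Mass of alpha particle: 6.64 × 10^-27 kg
λ = 7.22 × 10^-14 m, which is between nuclear and atomic scales.

Using λ = h/√(2mKE):

KE = 39547.8 eV = 6.336 × 10^-15 J

λ = h/√(2mKE)
λ = (6.626 × 10^-34 J·s) / √(2 × 6.64 × 10^-27 kg × 6.336 × 10^-15 J)
λ = 7.22 × 10^-14 m

Comparison:
- Atomic scale (10⁻¹⁰ m): λ is 0.00072× this size
- Nuclear scale (10⁻¹⁵ m): λ is 72× this size

The wavelength is between nuclear and atomic scales.

This wavelength is appropriate for probing atomic structure but too large for nuclear physics experiments.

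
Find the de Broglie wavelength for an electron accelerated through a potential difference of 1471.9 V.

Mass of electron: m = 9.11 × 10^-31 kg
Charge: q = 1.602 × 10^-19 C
3.20 × 10^-11 m

When a particle is accelerated through voltage V, it gains kinetic energy KE = qV.

The de Broglie wavelength is then λ = h/√(2mqV):

λ = h/√(2mqV)
λ = (6.626 × 10^-34 J·s) / √(2 × 9.11 × 10^-31 kg × 1.602 × 10^-19 C × 1471.9 V)
λ = 3.20 × 10^-11 m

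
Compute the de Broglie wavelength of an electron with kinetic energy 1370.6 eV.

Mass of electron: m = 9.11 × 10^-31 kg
3.31 × 10^-11 m

Using λ = h/√(2mKE):

First convert KE to Joules: KE = 1370.6 eV = 2.196 × 10^-16 J

λ = h/√(2mKE)
λ = (6.626 × 10^-34 J·s) / √(2 × 9.11 × 10^-31 kg × 2.196 × 10^-16 J)
λ = 3.31 × 10^-11 m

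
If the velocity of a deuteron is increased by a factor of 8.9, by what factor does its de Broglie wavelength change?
The wavelength decreases by a factor of 8.9.

From λ = h/(mv), the wavelength is inversely proportional to velocity:

λ ∝ 1/v

If v → 8.9v, then λ → λ/8.9

When velocity is increased by a factor of 8.9, the wavelength decreases by a factor of 8.9.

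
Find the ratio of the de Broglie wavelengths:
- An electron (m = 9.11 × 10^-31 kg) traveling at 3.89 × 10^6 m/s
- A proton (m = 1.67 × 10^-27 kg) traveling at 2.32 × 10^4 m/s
λ₁/λ₂ = 10.9

Using λ = h/(mv):

λ₁ = h/(m₁v₁) = 1.87 × 10^-10 m
λ₂ = h/(m₂v₂) = 1.71 × 10^-11 m

Ratio λ₁/λ₂ = (m₂v₂)/(m₁v₁)
         = (1.67 × 10^-27 kg × 2.32 × 10^4 m/s) / (9.11 × 10^-31 kg × 3.89 × 10^6 m/s)
         = 10.9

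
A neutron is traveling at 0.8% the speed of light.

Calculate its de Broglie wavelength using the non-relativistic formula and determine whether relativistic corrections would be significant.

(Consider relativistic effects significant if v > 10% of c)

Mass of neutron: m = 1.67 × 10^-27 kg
No, relativistic corrections are not needed.

Using the non-relativistic de Broglie formula λ = h/(mv):

v = 0.8% × c = 2.398 × 10^6 m/s

λ = h/(mv)
λ = (6.626 × 10^-34 J·s) / (1.67 × 10^-27 kg × 2.398 × 10^6 m/s)
λ = 1.65 × 10^-13 m

Since v = 0.8% of c < 10% of c, relativistic corrections are NOT significant and this non-relativistic result is a good approximation.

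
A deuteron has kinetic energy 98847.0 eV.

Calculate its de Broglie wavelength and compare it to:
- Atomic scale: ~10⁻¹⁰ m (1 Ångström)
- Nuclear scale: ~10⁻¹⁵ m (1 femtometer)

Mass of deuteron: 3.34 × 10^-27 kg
λ = 6.44 × 10^-14 m, which is between nuclear and atomic scales.

Using λ = h/√(2mKE):

KE = 98847.0 eV = 1.584 × 10^-14 J

λ = h/√(2mKE)
λ = (6.626 × 10^-34 J·s) / √(2 × 3.34 × 10^-27 kg × 1.584 × 10^-14 J)
λ = 6.44 × 10^-14 m

Comparison:
- Atomic scale (10⁻¹⁰ m): λ is 0.00064× this size
- Nuclear scale (10⁻¹⁵ m): λ is 64× this size

The wavelength is between nuclear and atomic scales.

This wavelength is appropriate for probing atomic structure but too large for nuclear physics experiments.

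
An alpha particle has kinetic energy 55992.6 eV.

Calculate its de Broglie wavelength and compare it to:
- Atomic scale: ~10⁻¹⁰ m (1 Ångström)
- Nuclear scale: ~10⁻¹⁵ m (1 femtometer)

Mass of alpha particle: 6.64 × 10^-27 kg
λ = 6.07 × 10^-14 m, which is between nuclear and atomic scales.

Using λ = h/√(2mKE):

KE = 55992.6 eV = 8.971 × 10^-15 J

λ = h/√(2mKE)
λ = (6.626 × 10^-34 J·s) / √(2 × 6.64 × 10^-27 kg × 8.971 × 10^-15 J)
λ = 6.07 × 10^-14 m

Comparison:
- Atomic scale (10⁻¹⁰ m): λ is 0.00061× this size
- Nuclear scale (10⁻¹⁵ m): λ is 61× this size

The wavelength is between nuclear and atomic scales.

This wavelength is appropriate for probing atomic structure but too large for nuclear physics experiments.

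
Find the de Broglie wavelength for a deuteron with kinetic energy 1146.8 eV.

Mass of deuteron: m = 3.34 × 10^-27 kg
5.98 × 10^-13 m

Using λ = h/√(2mKE):

First convert KE to Joules: KE = 1146.8 eV = 1.837 × 10^-16 J

λ = h/√(2mKE)
λ = (6.626 × 10^-34 J·s) / √(2 × 3.34 × 10^-27 kg × 1.837 × 10^-16 J)
λ = 5.98 × 10^-13 m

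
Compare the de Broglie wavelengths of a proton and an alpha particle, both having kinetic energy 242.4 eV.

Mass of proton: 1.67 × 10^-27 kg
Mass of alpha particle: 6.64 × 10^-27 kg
The proton has the longer wavelength.

Using λ = h/√(2mKE):

For proton: λ₁ = h/√(2m₁KE) = 1.84 × 10^-12 m
For alpha particle: λ₂ = h/√(2m₂KE) = 9.23 × 10^-13 m

Since λ ∝ 1/√m at constant kinetic energy, the lighter particle has the longer wavelength.

The proton has the longer de Broglie wavelength.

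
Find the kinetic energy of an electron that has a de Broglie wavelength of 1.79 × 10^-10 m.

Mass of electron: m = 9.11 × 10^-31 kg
7.52 × 10^-18 J (or 46.9 eV)

From λ = h/√(2mKE), we solve for KE:

λ² = h²/(2mKE)
KE = h²/(2mλ²)
KE = (6.626 × 10^-34 J·s)² / (2 × 9.11 × 10^-31 kg × (1.79 × 10^-10 m)²)
KE = 7.52 × 10^-18 J
KE = 46.9 eV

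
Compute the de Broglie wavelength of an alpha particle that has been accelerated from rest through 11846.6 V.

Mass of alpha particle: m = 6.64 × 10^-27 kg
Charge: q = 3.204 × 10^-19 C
9.33 × 10^-14 m

When a particle is accelerated through voltage V, it gains kinetic energy KE = qV.

The de Broglie wavelength is then λ = h/√(2mqV):

λ = h/√(2mqV)
λ = (6.626 × 10^-34 J·s) / √(2 × 6.64 × 10^-27 kg × 3.204 × 10^-19 C × 11846.6 V)
λ = 9.33 × 10^-14 m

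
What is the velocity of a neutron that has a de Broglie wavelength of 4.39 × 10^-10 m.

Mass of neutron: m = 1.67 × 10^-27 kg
9.04 × 10^2 m/s

From the de Broglie relation λ = h/(mv), we solve for v:

v = h/(mλ)
v = (6.626 × 10^-34 J·s) / (1.67 × 10^-27 kg × 4.39 × 10^-10 m)
v = 9.04 × 10^2 m/s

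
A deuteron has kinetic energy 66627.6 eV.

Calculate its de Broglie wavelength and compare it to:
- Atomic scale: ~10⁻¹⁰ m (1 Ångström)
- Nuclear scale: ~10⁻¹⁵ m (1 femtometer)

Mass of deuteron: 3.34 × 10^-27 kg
λ = 7.85 × 10^-14 m, which is between nuclear and atomic scales.

Using λ = h/√(2mKE):

KE = 66627.6 eV = 1.067 × 10^-14 J

λ = h/√(2mKE)
λ = (6.626 × 10^-34 J·s) / √(2 × 3.34 × 10^-27 kg × 1.067 × 10^-14 J)
λ = 7.85 × 10^-14 m

Comparison:
- Atomic scale (10⁻¹⁰ m): λ is 0.00078× this size
- Nuclear scale (10⁻¹⁵ m): λ is 78× this size

The wavelength is between nuclear and atomic scales.

This wavelength is appropriate for probing atomic structure but too large for nuclear physics experiments.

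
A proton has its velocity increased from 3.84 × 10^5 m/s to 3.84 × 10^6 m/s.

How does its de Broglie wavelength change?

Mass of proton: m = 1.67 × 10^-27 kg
The wavelength decreases by a factor of 10.

Using λ = h/(mv):

Initial wavelength: λ₁ = h/(mv₁) = 1.03 × 10^-12 m
Final wavelength: λ₂ = h/(mv₂) = 1.03 × 10^-13 m

Since λ ∝ 1/v, when velocity increases by a factor of 10, the wavelength decreases by a factor of 10.

λ₂/λ₁ = v₁/v₂ = 1/10

The wavelength decreases by a factor of 10.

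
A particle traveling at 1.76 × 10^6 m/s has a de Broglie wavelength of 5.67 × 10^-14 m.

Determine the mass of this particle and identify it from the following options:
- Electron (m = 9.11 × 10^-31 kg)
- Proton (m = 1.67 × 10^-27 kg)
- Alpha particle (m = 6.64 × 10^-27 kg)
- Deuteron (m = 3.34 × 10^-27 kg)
The particle is an alpha particle.

From λ = h/(mv), solve for mass:

m = h/(λv)
m = (6.626 × 10^-34 J·s) / (5.67 × 10^-14 m × 1.76 × 10^6 m/s)
m = 6.64 × 10^-27 kg

Comparing with the listed masses, this is closest to an alpha particle.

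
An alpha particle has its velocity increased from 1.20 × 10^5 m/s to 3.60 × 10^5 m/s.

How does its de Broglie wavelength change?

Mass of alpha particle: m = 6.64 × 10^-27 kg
The wavelength decreases by a factor of 3.

Using λ = h/(mv):

Initial wavelength: λ₁ = h/(mv₁) = 8.32 × 10^-13 m
Final wavelength: λ₂ = h/(mv₂) = 2.77 × 10^-13 m

Since λ ∝ 1/v, when velocity increases by a factor of 3, the wavelength decreases by a factor of 3.

λ₂/λ₁ = v₁/v₂ = 1/3

The wavelength decreases by a factor of 3.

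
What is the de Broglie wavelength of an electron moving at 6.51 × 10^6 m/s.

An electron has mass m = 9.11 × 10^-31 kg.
1.12 × 10^-10 m

Using the de Broglie relation λ = h/(mv):

λ = h/(mv)
λ = (6.626 × 10^-34 J·s) / (9.11 × 10^-31 kg × 6.51 × 10^6 m/s)
λ = 1.12 × 10^-10 m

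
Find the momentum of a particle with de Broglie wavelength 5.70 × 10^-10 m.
1.16 × 10^-24 kg·m/s

From the de Broglie relation λ = h/p, we solve for p:

p = h/λ
p = (6.626 × 10^-34 J·s) / (5.70 × 10^-10 m)
p = 1.16 × 10^-24 kg·m/s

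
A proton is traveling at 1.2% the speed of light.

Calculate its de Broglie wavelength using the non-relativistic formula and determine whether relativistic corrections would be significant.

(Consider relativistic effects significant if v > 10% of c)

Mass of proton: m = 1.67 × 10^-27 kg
No, relativistic corrections are not needed.

Using the non-relativistic de Broglie formula λ = h/(mv):

v = 1.2% × c = 3.598 × 10^6 m/s

λ = h/(mv)
λ = (6.626 × 10^-34 J·s) / (1.67 × 10^-27 kg × 3.598 × 10^6 m/s)
λ = 1.10 × 10^-13 m

Since v = 1.2% of c < 10% of c, relativistic corrections are NOT significant and this non-relativistic result is a good approximation.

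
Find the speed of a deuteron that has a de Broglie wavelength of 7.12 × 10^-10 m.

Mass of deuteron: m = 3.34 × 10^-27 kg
2.79 × 10^2 m/s

From the de Broglie relation λ = h/(mv), we solve for v:

v = h/(mλ)
v = (6.626 × 10^-34 J·s) / (3.34 × 10^-27 kg × 7.12 × 10^-10 m)
v = 2.79 × 10^2 m/s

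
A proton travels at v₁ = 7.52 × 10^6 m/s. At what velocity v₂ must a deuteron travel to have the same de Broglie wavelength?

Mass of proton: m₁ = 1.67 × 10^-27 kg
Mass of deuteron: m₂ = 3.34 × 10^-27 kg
v₂ = 3.76 × 10^6 m/s

For equal de Broglie wavelengths: λ₁ = λ₂

h/(m₁v₁) = h/(m₂v₂)
m₁v₁ = m₂v₂
v₂ = v₁ · (m₁/m₂)

v₂ = 7.52 × 10^6 m/s × (1.67 × 10^-27 kg / 3.34 × 10^-27 kg)
v₂ = 3.76 × 10^6 m/s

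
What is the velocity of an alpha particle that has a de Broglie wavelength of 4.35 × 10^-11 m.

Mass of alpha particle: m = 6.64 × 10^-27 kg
2.29 × 10^3 m/s

From the de Broglie relation λ = h/(mv), we solve for v:

v = h/(mλ)
v = (6.626 × 10^-34 J·s) / (6.64 × 10^-27 kg × 4.35 × 10^-11 m)
v = 2.29 × 10^3 m/s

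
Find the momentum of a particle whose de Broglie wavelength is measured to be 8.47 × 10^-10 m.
7.82 × 10^-25 kg·m/s

From the de Broglie relation λ = h/p, we solve for p:

p = h/λ
p = (6.626 × 10^-34 J·s) / (8.47 × 10^-10 m)
p = 7.82 × 10^-25 kg·m/s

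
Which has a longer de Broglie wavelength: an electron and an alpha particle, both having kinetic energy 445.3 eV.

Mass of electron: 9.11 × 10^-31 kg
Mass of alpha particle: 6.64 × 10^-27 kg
The electron has the longer wavelength.

Using λ = h/√(2mKE):

For electron: λ₁ = h/√(2m₁KE) = 5.81 × 10^-11 m
For alpha particle: λ₂ = h/√(2m₂KE) = 6.81 × 10^-13 m

Since λ ∝ 1/√m at constant kinetic energy, the lighter particle has the longer wavelength.

The electron has the longer de Broglie wavelength.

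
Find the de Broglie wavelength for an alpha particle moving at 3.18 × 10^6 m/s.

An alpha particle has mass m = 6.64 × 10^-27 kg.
3.14 × 10^-14 m

Using the de Broglie relation λ = h/(mv):

λ = h/(mv)
λ = (6.626 × 10^-34 J·s) / (6.64 × 10^-27 kg × 3.18 × 10^6 m/s)
λ = 3.14 × 10^-14 m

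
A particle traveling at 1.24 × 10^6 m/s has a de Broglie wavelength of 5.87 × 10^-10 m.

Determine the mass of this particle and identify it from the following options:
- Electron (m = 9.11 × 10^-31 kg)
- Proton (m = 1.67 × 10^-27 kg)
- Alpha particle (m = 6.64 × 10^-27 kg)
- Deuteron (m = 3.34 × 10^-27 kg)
The particle is an electron.

From λ = h/(mv), solve for mass:

m = h/(λv)
m = (6.626 × 10^-34 J·s) / (5.87 × 10^-10 m × 1.24 × 10^6 m/s)
m = 9.10 × 10^-31 kg

Comparing with the listed masses, this is closest to an electron.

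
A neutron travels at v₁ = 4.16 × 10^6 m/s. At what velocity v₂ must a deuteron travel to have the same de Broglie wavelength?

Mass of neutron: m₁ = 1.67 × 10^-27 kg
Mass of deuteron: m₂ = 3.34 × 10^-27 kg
v₂ = 2.08 × 10^6 m/s

For equal de Broglie wavelengths: λ₁ = λ₂

h/(m₁v₁) = h/(m₂v₂)
m₁v₁ = m₂v₂
v₂ = v₁ · (m₁/m₂)

v₂ = 4.16 × 10^6 m/s × (1.67 × 10^-27 kg / 3.34 × 10^-27 kg)
v₂ = 2.08 × 10^6 m/s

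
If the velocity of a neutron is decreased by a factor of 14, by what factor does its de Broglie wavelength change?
The wavelength increases by a factor of 14.

From λ = h/(mv), the wavelength is inversely proportional to velocity:

λ ∝ 1/v

If v → v/14, then λ → 14λ

When velocity is decreased by a factor of 14, the wavelength increases by a factor of 14.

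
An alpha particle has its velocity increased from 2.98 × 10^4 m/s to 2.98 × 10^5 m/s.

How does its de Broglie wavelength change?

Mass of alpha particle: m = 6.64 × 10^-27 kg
The wavelength decreases by a factor of 10.

Using λ = h/(mv):

Initial wavelength: λ₁ = h/(mv₁) = 3.35 × 10^-12 m
Final wavelength: λ₂ = h/(mv₂) = 3.35 × 10^-13 m

Since λ ∝ 1/v, when velocity increases by a factor of 10, the wavelength decreases by a factor of 10.

λ₂/λ₁ = v₁/v₂ = 1/10

The wavelength decreases by a factor of 10.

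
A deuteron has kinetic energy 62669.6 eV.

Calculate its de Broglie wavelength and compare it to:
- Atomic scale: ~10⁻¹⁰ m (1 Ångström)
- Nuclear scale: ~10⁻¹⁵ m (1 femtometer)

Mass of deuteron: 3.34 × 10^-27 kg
λ = 8.09 × 10^-14 m, which is between nuclear and atomic scales.

Using λ = h/√(2mKE):

KE = 62669.6 eV = 1.004 × 10^-14 J

λ = h/√(2mKE)
λ = (6.626 × 10^-34 J·s) / √(2 × 3.34 × 10^-27 kg × 1.004 × 10^-14 J)
λ = 8.09 × 10^-14 m

Comparison:
- Atomic scale (10⁻¹⁰ m): λ is 0.00081× this size
- Nuclear scale (10⁻¹⁵ m): λ is 81× this size

The wavelength is between nuclear and atomic scales.

This wavelength is appropriate for probing atomic structure but too large for nuclear physics experiments.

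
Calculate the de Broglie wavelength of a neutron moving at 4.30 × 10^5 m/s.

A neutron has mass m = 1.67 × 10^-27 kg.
9.23 × 10^-13 m

Using the de Broglie relation λ = h/(mv):

λ = h/(mv)
λ = (6.626 × 10^-34 J·s) / (1.67 × 10^-27 kg × 4.30 × 10^5 m/s)
λ = 9.23 × 10^-13 m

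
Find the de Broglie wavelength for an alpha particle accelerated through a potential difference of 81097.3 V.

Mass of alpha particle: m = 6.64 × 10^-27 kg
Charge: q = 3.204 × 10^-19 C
3.57 × 10^-14 m

When a particle is accelerated through voltage V, it gains kinetic energy KE = qV.

The de Broglie wavelength is then λ = h/√(2mqV):

λ = h/√(2mqV)
λ = (6.626 × 10^-34 J·s) / √(2 × 6.64 × 10^-27 kg × 3.204 × 10^-19 C × 81097.3 V)
λ = 3.57 × 10^-14 m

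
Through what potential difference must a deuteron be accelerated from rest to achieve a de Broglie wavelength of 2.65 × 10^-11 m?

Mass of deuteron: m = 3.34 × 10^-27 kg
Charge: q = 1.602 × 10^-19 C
5.84 × 10^-1 V

From λ = h/√(2mqV), we solve for V:

λ² = h²/(2mqV)
V = h²/(2mqλ²)
V = (6.626 × 10^-34 J·s)² / (2 × 3.34 × 10^-27 kg × 1.602 × 10^-19 C × (2.65 × 10^-11 m)²)
V = 5.84 × 10^-1 V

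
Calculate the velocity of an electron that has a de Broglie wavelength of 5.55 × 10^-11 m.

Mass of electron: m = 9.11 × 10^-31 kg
1.31 × 10^7 m/s

From the de Broglie relation λ = h/(mv), we solve for v:

v = h/(mλ)
v = (6.626 × 10^-34 J·s) / (9.11 × 10^-31 kg × 5.55 × 10^-11 m)
v = 1.31 × 10^7 m/s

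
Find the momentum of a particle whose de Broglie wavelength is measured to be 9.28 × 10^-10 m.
7.14 × 10^-25 kg·m/s

From the de Broglie relation λ = h/p, we solve for p:

p = h/λ
p = (6.626 × 10^-34 J·s) / (9.28 × 10^-10 m)
p = 7.14 × 10^-25 kg·m/s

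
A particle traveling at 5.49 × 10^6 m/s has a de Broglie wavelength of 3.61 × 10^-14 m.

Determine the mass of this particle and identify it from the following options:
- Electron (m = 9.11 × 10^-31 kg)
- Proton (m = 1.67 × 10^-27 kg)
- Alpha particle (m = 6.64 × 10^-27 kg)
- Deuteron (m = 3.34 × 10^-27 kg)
The particle is a deuteron.

From λ = h/(mv), solve for mass:

m = h/(λv)
m = (6.626 × 10^-34 J·s) / (3.61 × 10^-14 m × 5.49 × 10^6 m/s)
m = 3.34 × 10^-27 kg

Comparing with the listed masses, this is closest to a deuteron.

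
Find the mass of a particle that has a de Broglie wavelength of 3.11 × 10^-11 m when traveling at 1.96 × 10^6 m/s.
1.09 × 10^-29 kg

From the de Broglie relation λ = h/(mv), we solve for m:

m = h/(λv)
m = (6.626 × 10^-34 J·s) / (3.11 × 10^-11 m × 1.96 × 10^6 m/s)
m = 1.09 × 10^-29 kg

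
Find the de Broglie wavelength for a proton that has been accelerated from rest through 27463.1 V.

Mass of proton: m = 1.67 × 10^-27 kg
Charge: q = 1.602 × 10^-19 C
1.73 × 10^-13 m

When a particle is accelerated through voltage V, it gains kinetic energy KE = qV.

The de Broglie wavelength is then λ = h/√(2mqV):

λ = h/√(2mqV)
λ = (6.626 × 10^-34 J·s) / √(2 × 1.67 × 10^-27 kg × 1.602 × 10^-19 C × 27463.1 V)
λ = 1.73 × 10^-13 m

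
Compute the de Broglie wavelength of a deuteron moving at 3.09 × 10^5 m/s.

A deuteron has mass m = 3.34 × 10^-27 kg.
6.42 × 10^-13 m

Using the de Broglie relation λ = h/(mv):

λ = h/(mv)
λ = (6.626 × 10^-34 J·s) / (3.34 × 10^-27 kg × 3.09 × 10^5 m/s)
λ = 6.42 × 10^-13 m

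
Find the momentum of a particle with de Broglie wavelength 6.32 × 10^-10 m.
1.05 × 10^-24 kg·m/s

From the de Broglie relation λ = h/p, we solve for p:

p = h/λ
p = (6.626 × 10^-34 J·s) / (6.32 × 10^-10 m)
p = 1.05 × 10^-24 kg·m/s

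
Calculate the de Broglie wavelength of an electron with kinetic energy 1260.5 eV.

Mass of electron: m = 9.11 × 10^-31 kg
3.45 × 10^-11 m

Using λ = h/√(2mKE):

First convert KE to Joules: KE = 1260.5 eV = 2.020 × 10^-16 J

λ = h/√(2mKE)
λ = (6.626 × 10^-34 J·s) / √(2 × 9.11 × 10^-31 kg × 2.020 × 10^-16 J)
λ = 3.45 × 10^-11 m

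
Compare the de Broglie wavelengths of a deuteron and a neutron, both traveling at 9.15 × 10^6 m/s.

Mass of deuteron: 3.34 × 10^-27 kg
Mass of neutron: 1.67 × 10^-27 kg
The neutron has the longer wavelength.

Using λ = h/(mv), since both particles have the same velocity, the wavelength depends only on mass.

For deuteron: λ₁ = h/(m₁v) = 2.17 × 10^-14 m
For neutron: λ₂ = h/(m₂v) = 4.34 × 10^-14 m

Since λ ∝ 1/m at constant velocity, the lighter particle has the longer wavelength.

The neutron has the longer de Broglie wavelength.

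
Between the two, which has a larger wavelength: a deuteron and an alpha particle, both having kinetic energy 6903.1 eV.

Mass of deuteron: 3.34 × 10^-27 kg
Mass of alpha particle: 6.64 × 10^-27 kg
The deuteron has the longer wavelength.

Using λ = h/√(2mKE):

For deuteron: λ₁ = h/√(2m₁KE) = 2.44 × 10^-13 m
For alpha particle: λ₂ = h/√(2m₂KE) = 1.73 × 10^-13 m

Since λ ∝ 1/√m at constant kinetic energy, the lighter particle has the longer wavelength.

The deuteron has the longer de Broglie wavelength.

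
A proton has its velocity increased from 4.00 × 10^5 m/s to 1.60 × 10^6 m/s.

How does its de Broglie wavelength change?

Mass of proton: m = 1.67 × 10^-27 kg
The wavelength decreases by a factor of 4.

Using λ = h/(mv):

Initial wavelength: λ₁ = h/(mv₁) = 9.92 × 10^-13 m
Final wavelength: λ₂ = h/(mv₂) = 2.48 × 10^-13 m

Since λ ∝ 1/v, when velocity increases by a factor of 4, the wavelength decreases by a factor of 4.

λ₂/λ₁ = v₁/v₂ = 1/4

The wavelength decreases by a factor of 4.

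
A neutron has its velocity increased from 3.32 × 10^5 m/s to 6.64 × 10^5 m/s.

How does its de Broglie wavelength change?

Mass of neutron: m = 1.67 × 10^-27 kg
The wavelength decreases by a factor of 2.

Using λ = h/(mv):

Initial wavelength: λ₁ = h/(mv₁) = 1.20 × 10^-12 m
Final wavelength: λ₂ = h/(mv₂) = 5.98 × 10^-13 m

Since λ ∝ 1/v, when velocity increases by a factor of 2, the wavelength decreases by a factor of 2.

λ₂/λ₁ = v₁/v₂ = 1/2

The wavelength decreases by a factor of 2.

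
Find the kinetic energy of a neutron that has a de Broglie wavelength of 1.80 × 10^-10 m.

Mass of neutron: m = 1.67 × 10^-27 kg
4.06 × 10^-21 J (or 0.0253 eV)

From λ = h/√(2mKE), we solve for KE:

λ² = h²/(2mKE)
KE = h²/(2mλ²)
KE = (6.626 × 10^-34 J·s)² / (2 × 1.67 × 10^-27 kg × (1.80 × 10^-10 m)²)
KE = 4.06 × 10^-21 J
KE = 0.0253 eV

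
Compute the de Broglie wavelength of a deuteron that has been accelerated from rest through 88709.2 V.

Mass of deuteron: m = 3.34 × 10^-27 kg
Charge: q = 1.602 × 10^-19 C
6.80 × 10^-14 m

When a particle is accelerated through voltage V, it gains kinetic energy KE = qV.

The de Broglie wavelength is then λ = h/√(2mqV):

λ = h/√(2mqV)
λ = (6.626 × 10^-34 J·s) / √(2 × 3.34 × 10^-27 kg × 1.602 × 10^-19 C × 88709.2 V)
λ = 6.80 × 10^-14 m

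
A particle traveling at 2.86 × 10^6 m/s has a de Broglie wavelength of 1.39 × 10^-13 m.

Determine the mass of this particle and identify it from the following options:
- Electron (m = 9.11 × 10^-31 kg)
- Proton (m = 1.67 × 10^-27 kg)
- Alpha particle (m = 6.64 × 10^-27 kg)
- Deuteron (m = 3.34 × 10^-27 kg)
The particle is a proton.

From λ = h/(mv), solve for mass:

m = h/(λv)
m = (6.626 × 10^-34 J·s) / (1.39 × 10^-13 m × 2.86 × 10^6 m/s)
m = 1.67 × 10^-27 kg

Comparing with the listed masses, this is closest to a proton.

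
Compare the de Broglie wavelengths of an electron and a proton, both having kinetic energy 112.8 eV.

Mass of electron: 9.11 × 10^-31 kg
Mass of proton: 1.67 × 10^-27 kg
The electron has the longer wavelength.

Using λ = h/√(2mKE):

For electron: λ₁ = h/√(2m₁KE) = 1.15 × 10^-10 m
For proton: λ₂ = h/√(2m₂KE) = 2.70 × 10^-12 m

Since λ ∝ 1/√m at constant kinetic energy, the lighter particle has the longer wavelength.

The electron has the longer de Broglie wavelength.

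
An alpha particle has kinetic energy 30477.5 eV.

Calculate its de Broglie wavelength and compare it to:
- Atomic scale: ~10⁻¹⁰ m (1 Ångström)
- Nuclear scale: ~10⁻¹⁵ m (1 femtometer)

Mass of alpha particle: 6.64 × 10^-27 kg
λ = 8.23 × 10^-14 m, which is between nuclear and atomic scales.

Using λ = h/√(2mKE):

KE = 30477.5 eV = 4.883 × 10^-15 J

λ = h/√(2mKE)
λ = (6.626 × 10^-34 J·s) / √(2 × 6.64 × 10^-27 kg × 4.883 × 10^-15 J)
λ = 8.23 × 10^-14 m

Comparison:
- Atomic scale (10⁻¹⁰ m): λ is 0.00082× this size
- Nuclear scale (10⁻¹⁵ m): λ is 82× this size

The wavelength is between nuclear and atomic scales.

This wavelength is appropriate for probing atomic structure but too large for nuclear physics experiments.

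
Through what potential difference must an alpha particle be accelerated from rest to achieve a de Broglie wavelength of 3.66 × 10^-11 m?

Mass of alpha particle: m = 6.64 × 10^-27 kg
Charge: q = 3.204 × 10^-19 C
7.70 × 10^-2 V

From λ = h/√(2mqV), we solve for V:

λ² = h²/(2mqV)
V = h²/(2mqλ²)
V = (6.626 × 10^-34 J·s)² / (2 × 6.64 × 10^-27 kg × 3.204 × 10^-19 C × (3.66 × 10^-11 m)²)
V = 7.70 × 10^-2 V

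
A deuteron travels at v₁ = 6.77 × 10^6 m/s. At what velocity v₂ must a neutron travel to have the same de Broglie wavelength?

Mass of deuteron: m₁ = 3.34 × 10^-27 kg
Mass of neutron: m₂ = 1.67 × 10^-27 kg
v₂ = 1.35 × 10^7 m/s

For equal de Broglie wavelengths: λ₁ = λ₂

h/(m₁v₁) = h/(m₂v₂)
m₁v₁ = m₂v₂
v₂ = v₁ · (m₁/m₂)

v₂ = 6.77 × 10^6 m/s × (3.34 × 10^-27 kg / 1.67 × 10^-27 kg)
v₂ = 1.35 × 10^7 m/s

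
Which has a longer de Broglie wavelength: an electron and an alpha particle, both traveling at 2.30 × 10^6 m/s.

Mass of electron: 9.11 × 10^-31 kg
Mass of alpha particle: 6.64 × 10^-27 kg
The electron has the longer wavelength.

Using λ = h/(mv), since both particles have the same velocity, the wavelength depends only on mass.

For electron: λ₁ = h/(m₁v) = 3.16 × 10^-10 m
For alpha particle: λ₂ = h/(m₂v) = 4.34 × 10^-14 m

Since λ ∝ 1/m at constant velocity, the lighter particle has the longer wavelength.

The electron has the longer de Broglie wavelength.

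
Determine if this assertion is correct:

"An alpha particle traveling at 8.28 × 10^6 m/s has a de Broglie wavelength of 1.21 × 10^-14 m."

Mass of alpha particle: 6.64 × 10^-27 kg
True

The claim is correct.

Using λ = h/(mv):
λ = (6.626 × 10^-34 J·s) / (6.64 × 10^-27 kg × 8.28 × 10^6 m/s)
λ = 1.21 × 10^-14 m

This matches the claimed value.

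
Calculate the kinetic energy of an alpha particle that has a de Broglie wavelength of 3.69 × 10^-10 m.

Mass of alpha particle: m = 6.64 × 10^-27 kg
2.43 × 10^-22 J (or 1.52 × 10^-3 eV)

From λ = h/√(2mKE), we solve for KE:

λ² = h²/(2mKE)
KE = h²/(2mλ²)
KE = (6.626 × 10^-34 J·s)² / (2 × 6.64 × 10^-27 kg × (3.69 × 10^-10 m)²)
KE = 2.43 × 10^-22 J
KE = 1.52 × 10^-3 eV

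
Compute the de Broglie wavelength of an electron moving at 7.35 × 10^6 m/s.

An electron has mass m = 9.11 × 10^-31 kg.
9.90 × 10^-11 m

Using the de Broglie relation λ = h/(mv):

λ = h/(mv)
λ = (6.626 × 10^-34 J·s) / (9.11 × 10^-31 kg × 7.35 × 10^6 m/s)
λ = 9.90 × 10^-11 m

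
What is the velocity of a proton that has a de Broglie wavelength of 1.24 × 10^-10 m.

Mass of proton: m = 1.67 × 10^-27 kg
3.20 × 10^3 m/s

From the de Broglie relation λ = h/(mv), we solve for v:

v = h/(mλ)
v = (6.626 × 10^-34 J·s) / (1.67 × 10^-27 kg × 1.24 × 10^-10 m)
v = 3.20 × 10^3 m/s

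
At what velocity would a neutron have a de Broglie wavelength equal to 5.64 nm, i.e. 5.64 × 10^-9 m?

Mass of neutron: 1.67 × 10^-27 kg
7.03 × 10^1 m/s

From λ = h/(mv), solve for v:

v = h/(mλ)
v = (6.626 × 10^-34 J·s) / (1.67 × 10^-27 kg × 5.64 × 10^-9 m)
v = 7.03 × 10^1 m/s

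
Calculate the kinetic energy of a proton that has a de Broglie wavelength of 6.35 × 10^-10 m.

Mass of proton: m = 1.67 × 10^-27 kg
3.26 × 10^-22 J (or 2.03 × 10^-3 eV)

From λ = h/√(2mKE), we solve for KE:

λ² = h²/(2mKE)
KE = h²/(2mλ²)
KE = (6.626 × 10^-34 J·s)² / (2 × 1.67 × 10^-27 kg × (6.35 × 10^-10 m)²)
KE = 3.26 × 10^-22 J
KE = 2.03 × 10^-3 eV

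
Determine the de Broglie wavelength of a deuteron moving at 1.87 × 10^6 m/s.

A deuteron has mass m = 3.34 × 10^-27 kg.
1.06 × 10^-13 m

Using the de Broglie relation λ = h/(mv):

λ = h/(mv)
λ = (6.626 × 10^-34 J·s) / (3.34 × 10^-27 kg × 1.87 × 10^6 m/s)
λ = 1.06 × 10^-13 m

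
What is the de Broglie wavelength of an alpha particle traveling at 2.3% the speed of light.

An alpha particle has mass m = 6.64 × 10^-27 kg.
1.45 × 10^-14 m

Using the de Broglie relation λ = h/(mv):

v = 2.3% × c = 6.895 × 10^6 m/s

λ = h/(mv)
λ = (6.626 × 10^-34 J·s) / (6.64 × 10^-27 kg × 6.895 × 10^6 m/s)
λ = 1.45 × 10^-14 m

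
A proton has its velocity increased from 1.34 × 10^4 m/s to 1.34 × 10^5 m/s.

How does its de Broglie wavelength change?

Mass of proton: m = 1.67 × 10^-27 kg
The wavelength decreases by a factor of 10.

Using λ = h/(mv):

Initial wavelength: λ₁ = h/(mv₁) = 2.96 × 10^-11 m
Final wavelength: λ₂ = h/(mv₂) = 2.96 × 10^-12 m

Since λ ∝ 1/v, when velocity increases by a factor of 10, the wavelength decreases by a factor of 10.

λ₂/λ₁ = v₁/v₂ = 1/10

The wavelength decreases by a factor of 10.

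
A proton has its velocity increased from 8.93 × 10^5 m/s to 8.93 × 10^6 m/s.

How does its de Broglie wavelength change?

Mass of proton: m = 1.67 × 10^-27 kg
The wavelength decreases by a factor of 10.

Using λ = h/(mv):

Initial wavelength: λ₁ = h/(mv₁) = 4.44 × 10^-13 m
Final wavelength: λ₂ = h/(mv₂) = 4.44 × 10^-14 m

Since λ ∝ 1/v, when velocity increases by a factor of 10, the wavelength decreases by a factor of 10.

λ₂/λ₁ = v₁/v₂ = 1/10

The wavelength decreases by a factor of 10.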